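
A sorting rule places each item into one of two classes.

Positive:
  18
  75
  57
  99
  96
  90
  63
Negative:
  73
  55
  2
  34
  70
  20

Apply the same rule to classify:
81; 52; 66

Positive, Negative, Positive

The classifier is using: multiple of 3.
81: 81 = 3·27, has this property → Positive. 52: 52 = 3·17 + 1, does not pass → Negative. 66: 66 = 3·22, has this property → Positive.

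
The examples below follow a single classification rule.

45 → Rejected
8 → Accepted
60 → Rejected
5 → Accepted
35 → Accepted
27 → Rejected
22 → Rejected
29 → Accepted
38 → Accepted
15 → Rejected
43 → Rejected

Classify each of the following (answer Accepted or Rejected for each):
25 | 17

The simplest hypothesis consistent with all the labels is: ≡ 2 (mod 3).
25: 25 mod 3 = 1, lacks this property → Rejected. 17: 17 mod 3 = 2, has this property → Accepted.

Rejected, Accepted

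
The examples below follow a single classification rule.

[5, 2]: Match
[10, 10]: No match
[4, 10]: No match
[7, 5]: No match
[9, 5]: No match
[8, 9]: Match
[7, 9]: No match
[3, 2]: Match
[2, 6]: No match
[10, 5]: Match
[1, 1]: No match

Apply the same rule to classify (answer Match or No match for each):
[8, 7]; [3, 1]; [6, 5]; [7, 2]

Match, No match, Match, Match

The distinguishing property — sum is odd — holds for all the 'Match' cases and none of the 'No match' cases.
[8, 7] — 8+7 = 15, hence Match. [3, 1] — 3+1 = 4, hence No match. [6, 5] — 6+5 = 11, hence Match. [7, 2] — 7+2 = 9, hence Match.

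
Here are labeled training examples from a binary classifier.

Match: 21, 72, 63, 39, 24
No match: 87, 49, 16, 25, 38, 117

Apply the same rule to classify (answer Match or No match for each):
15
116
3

Match, No match, Match

Every 'Match' example satisfies: multiple of 3 AND at most 72. None of the 'No match' examples do.
15 → 15 = 3·5, 15 ≤ 72 → Match.
116 → 116 = 3·38 + 2, 116 > 72 → No match.
3 → 3 = 3·1, 3 ≤ 72 → Match.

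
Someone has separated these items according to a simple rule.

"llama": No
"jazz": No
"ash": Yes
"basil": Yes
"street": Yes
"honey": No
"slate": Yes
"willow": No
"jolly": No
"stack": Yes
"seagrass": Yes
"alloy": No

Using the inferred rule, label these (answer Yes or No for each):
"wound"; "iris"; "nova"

No, Yes, No

Every 'Yes' example satisfies: contains 's'. None of the 'No' examples do.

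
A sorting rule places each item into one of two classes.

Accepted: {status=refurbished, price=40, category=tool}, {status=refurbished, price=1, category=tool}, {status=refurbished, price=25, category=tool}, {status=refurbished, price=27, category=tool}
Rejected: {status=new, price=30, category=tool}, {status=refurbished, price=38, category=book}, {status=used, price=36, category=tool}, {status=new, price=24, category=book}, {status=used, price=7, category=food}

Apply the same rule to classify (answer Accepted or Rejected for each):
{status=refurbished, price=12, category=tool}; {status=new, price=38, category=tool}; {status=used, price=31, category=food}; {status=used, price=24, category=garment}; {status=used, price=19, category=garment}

The distinguishing property — status is refurbished AND category is tool — holds for all the 'Accepted' cases and none of the 'Rejected' cases.
{status=refurbished, price=12, category=tool}: status is refurbished, category is tool, qualifies → Accepted.
{status=new, price=38, category=tool}: status is new, category is tool, does not pass → Rejected.
{status=used, price=31, category=food}: status is used, category is food, does not pass → Rejected.
{status=used, price=24, category=garment}: status is used, category is garment, does not pass → Rejected.
{status=used, price=19, category=garment}: status is used, category is garment, does not pass → Rejected.

Accepted, Rejected, Rejected, Rejected, Rejected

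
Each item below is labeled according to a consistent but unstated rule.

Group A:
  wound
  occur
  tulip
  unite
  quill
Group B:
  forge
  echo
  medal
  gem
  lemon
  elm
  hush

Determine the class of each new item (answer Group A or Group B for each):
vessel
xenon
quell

All 'Group A' examples share one property — odd length AND contains 'u' — and every 'Group B' example lacks it.

Group B, Group B, Group A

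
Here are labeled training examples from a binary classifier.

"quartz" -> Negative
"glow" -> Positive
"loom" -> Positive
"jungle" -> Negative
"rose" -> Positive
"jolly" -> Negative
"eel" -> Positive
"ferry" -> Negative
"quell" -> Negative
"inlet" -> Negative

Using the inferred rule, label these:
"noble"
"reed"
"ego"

Negative, Positive, Positive

A rule that fits every label: length ≤ 4 — true of each 'Positive' example, false of each 'Negative' one.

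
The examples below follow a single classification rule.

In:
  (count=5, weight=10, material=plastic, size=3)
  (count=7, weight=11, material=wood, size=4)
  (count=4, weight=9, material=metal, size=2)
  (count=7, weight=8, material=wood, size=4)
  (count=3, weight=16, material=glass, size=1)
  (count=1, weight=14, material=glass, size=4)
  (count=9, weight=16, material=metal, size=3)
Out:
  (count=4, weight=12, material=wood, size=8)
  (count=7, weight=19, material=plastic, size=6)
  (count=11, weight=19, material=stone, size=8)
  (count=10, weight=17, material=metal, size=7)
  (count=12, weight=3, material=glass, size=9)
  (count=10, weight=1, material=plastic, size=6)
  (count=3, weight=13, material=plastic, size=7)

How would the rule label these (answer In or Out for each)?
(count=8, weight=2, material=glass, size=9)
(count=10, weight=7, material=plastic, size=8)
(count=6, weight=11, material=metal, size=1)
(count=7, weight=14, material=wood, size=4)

Out, Out, In, In

The pattern is that an item is 'In' exactly when: size ≤ 4.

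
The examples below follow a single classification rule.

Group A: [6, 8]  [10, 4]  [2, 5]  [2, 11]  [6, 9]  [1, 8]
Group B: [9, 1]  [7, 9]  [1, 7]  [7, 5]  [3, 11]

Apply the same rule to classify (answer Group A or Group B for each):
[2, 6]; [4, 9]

The classifier is using: product is even.
[2, 6] — 2·6 = 12, hence Group A.
[4, 9] — 4·9 = 36, hence Group A.

Group A, Group A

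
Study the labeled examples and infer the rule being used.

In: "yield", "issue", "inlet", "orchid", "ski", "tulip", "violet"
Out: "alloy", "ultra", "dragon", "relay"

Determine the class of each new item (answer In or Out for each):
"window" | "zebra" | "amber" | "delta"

In, Out, Out, Out

The distinguishing property — contains 'i' — holds for all the 'In' cases and none of the 'Out' cases.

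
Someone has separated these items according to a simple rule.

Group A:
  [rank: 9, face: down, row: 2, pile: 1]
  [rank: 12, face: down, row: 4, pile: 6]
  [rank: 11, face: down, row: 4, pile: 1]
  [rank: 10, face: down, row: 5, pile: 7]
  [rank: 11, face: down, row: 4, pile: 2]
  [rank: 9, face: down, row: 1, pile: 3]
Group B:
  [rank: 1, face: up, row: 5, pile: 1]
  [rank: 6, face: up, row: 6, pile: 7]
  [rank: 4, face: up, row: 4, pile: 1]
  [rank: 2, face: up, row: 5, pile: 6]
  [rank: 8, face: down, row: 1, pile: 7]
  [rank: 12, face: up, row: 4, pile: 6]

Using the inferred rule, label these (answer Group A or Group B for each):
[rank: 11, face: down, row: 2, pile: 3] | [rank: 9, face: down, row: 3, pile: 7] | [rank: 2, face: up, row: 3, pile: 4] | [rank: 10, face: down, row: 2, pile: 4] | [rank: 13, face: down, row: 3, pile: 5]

Group A, Group A, Group B, Group A, Group A

The distinguishing property — face is down AND rank ≥ 9 — holds for all the 'Group A' cases and none of the 'Group B' cases.
[rank: 11, face: down, row: 2, pile: 3]: face is down, rank = 11, passes → Group A. [rank: 9, face: down, row: 3, pile: 7]: face is down, rank = 9, passes → Group A. [rank: 2, face: up, row: 3, pile: 4]: face is up, rank = 2, does not pass → Group B. [rank: 10, face: down, row: 2, pile: 4]: face is down, rank = 10, passes → Group A. [rank: 13, face: down, row: 3, pile: 5]: face is down, rank = 13, passes → Group A.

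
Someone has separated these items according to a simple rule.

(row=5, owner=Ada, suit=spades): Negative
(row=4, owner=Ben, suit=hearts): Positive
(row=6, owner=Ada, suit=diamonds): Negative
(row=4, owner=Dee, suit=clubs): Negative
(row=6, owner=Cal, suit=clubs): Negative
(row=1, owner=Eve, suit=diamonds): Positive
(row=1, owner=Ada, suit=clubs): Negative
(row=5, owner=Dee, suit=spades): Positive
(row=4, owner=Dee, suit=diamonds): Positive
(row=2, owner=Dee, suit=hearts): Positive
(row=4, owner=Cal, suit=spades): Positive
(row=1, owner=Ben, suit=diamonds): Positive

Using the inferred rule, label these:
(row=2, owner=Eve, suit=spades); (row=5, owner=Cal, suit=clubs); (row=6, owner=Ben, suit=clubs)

Positive, Negative, Negative

The distinguishing property — suit is not clubs AND owner is not Ada — holds for all the 'Positive' cases and none of the 'Negative' cases.
(row=2, owner=Eve, suit=spades) — suit is spades, owner is Eve, hence Positive.
(row=5, owner=Cal, suit=clubs) — suit is clubs, owner is Cal, hence Negative.
(row=6, owner=Ben, suit=clubs) — suit is clubs, owner is Ben, hence Negative.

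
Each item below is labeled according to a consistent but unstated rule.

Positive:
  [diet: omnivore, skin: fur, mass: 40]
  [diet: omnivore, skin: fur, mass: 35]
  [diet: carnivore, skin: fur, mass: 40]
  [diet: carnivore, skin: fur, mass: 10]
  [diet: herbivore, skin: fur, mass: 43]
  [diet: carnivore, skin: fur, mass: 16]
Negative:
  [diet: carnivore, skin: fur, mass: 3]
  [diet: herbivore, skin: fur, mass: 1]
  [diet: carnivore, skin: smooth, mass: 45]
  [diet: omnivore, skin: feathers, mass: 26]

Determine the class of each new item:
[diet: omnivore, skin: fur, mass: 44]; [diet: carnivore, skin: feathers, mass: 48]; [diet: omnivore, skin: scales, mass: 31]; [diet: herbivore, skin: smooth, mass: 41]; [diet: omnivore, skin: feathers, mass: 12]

The distinguishing property — skin is fur AND mass ≥ 10 — holds for all the 'Positive' cases and none of the 'Negative' cases.
[diet: omnivore, skin: fur, mass: 44] → skin is fur, mass = 44 → Positive. [diet: carnivore, skin: feathers, mass: 48] → skin is feathers, mass = 48 → Negative. [diet: omnivore, skin: scales, mass: 31] → skin is scales, mass = 31 → Negative. [diet: herbivore, skin: smooth, mass: 41] → skin is smooth, mass = 41 → Negative. [diet: omnivore, skin: feathers, mass: 12] → skin is feathers, mass = 12 → Negative.

Positive, Negative, Negative, Negative, Negative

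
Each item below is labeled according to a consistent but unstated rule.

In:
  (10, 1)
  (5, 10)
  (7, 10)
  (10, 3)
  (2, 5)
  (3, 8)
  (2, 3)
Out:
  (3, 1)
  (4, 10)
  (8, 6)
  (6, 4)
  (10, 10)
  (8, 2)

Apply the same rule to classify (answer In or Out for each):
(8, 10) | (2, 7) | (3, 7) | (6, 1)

Out, In, Out, In

A rule that fits every label: sum is odd — true of each 'In' example, false of each 'Out' one.
(8, 10): 8+10 = 18, fails the rule → Out.
(2, 7): 2+7 = 9, fits → In.
(3, 7): 3+7 = 10, fails the rule → Out.
(6, 1): 6+1 = 7, fits → In.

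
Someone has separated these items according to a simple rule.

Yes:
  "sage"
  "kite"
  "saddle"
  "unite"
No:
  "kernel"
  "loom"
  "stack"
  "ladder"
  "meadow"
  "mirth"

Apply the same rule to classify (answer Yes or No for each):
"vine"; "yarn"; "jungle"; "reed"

A rule that fits every label: ends with 'e' — true of each 'Yes' example, false of each 'No' one.

Yes, No, Yes, No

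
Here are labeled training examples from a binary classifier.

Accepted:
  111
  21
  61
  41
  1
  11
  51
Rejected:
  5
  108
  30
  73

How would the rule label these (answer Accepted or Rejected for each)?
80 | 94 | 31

A rule that fits every label: ends in digit 1 — true of each 'Accepted' example, false of each 'Rejected' one.
80 → last digit 0 → Rejected.
94 → last digit 4 → Rejected.
31 → last digit 1 → Accepted.

Rejected, Rejected, Accepted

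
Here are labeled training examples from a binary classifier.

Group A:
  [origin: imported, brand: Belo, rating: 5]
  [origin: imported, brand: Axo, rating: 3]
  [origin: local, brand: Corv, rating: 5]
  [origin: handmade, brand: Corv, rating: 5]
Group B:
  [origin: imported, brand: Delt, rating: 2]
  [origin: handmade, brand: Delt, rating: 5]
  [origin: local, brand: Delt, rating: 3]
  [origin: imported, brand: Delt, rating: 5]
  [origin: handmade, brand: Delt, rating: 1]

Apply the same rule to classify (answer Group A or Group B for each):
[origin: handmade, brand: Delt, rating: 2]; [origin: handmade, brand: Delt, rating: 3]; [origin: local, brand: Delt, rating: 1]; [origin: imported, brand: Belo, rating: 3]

Looking at the examples, the only property every 'Group A' case has and every 'Group B' case lacks is: brand is not Delt.

Group B, Group B, Group B, Group A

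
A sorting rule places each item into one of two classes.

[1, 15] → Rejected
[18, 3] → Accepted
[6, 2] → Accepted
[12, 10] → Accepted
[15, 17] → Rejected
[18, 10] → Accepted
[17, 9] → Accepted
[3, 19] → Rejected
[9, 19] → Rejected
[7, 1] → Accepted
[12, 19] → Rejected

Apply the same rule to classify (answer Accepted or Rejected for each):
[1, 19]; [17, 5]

Rejected, Accepted

Every 'Accepted' example satisfies: first > second. None of the 'Rejected' examples do.
[1, 19] → 1 < 19 → Rejected.
[17, 5] → 17 > 5 → Accepted.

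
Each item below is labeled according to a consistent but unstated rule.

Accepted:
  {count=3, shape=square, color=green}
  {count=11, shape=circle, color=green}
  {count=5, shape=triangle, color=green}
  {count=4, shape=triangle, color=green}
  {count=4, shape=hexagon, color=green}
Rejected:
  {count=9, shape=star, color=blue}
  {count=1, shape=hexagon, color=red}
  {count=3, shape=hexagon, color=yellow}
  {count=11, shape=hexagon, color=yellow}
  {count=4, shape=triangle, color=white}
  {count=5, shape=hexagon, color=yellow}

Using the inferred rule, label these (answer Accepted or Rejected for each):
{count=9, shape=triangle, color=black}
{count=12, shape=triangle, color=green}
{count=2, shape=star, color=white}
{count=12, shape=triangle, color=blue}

Rejected, Accepted, Rejected, Rejected

The distinguishing property — color is green — holds for all the 'Accepted' cases and none of the 'Rejected' cases.
{count=9, shape=triangle, color=black}: Rejected (color is black).
{count=12, shape=triangle, color=green}: Accepted (color is green).
{count=2, shape=star, color=white}: Rejected (color is white).
{count=12, shape=triangle, color=blue}: Rejected (color is blue).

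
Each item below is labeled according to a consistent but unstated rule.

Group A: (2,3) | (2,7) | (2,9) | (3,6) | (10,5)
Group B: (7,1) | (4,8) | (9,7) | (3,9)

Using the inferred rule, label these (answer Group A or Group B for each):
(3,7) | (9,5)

Group B, Group B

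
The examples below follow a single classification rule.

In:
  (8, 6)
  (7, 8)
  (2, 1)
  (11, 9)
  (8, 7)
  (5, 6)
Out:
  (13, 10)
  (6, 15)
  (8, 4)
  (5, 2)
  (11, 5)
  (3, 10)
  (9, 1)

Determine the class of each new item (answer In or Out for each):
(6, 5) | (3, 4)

In, In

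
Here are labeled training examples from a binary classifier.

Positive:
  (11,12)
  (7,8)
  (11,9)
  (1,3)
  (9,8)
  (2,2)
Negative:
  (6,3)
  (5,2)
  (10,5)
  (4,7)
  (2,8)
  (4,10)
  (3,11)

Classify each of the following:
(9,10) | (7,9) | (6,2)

The common property of the 'Positive' items is: |first − second| ≤ 2. No 'Negative' item has it.
(9,10) → |9−10| = 1 → Positive.
(7,9) → |7−9| = 2 → Positive.
(6,2) → |6−2| = 4 → Negative.

Positive, Positive, Negative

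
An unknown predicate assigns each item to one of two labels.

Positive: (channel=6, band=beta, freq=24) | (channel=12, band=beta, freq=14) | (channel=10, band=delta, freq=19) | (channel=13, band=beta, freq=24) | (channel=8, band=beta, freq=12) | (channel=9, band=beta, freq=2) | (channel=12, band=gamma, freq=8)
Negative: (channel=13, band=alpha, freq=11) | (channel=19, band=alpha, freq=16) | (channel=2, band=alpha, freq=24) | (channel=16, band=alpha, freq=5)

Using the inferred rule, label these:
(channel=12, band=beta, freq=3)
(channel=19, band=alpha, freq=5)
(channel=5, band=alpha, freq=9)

Rule: band is not alpha. This holds for each 'Positive' example and fails for each 'Negative' one.
(channel=12, band=beta, freq=3) — band is beta, hence Positive. (channel=19, band=alpha, freq=5) — band is alpha, hence Negative. (channel=5, band=alpha, freq=9) — band is alpha, hence Negative.

Positive, Negative, Negative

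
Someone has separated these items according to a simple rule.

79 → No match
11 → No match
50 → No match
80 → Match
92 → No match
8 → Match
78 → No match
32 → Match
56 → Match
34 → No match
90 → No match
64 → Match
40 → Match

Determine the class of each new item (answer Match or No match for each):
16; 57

Match, No match

A rule that fits every label: multiple of 8 — true of each 'Match' example, false of each 'No match' one.
16: 16 = 8·2, fits → Match.
57: 57 = 8·7 + 1, does not fit → No match.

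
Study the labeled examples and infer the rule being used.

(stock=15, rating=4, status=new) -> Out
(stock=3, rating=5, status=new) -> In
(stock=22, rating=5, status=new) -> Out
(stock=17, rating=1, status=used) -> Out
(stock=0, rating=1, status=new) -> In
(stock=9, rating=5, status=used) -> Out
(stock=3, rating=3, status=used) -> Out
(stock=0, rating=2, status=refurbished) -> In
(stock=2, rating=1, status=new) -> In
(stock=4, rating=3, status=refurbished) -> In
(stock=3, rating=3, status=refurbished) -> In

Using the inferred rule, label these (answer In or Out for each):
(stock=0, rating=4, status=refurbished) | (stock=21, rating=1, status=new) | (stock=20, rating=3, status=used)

In, Out, Out

The distinguishing property — status is not used AND stock ≤ 4 — holds for all the 'In' cases and none of the 'Out' cases.
(stock=0, rating=4, status=refurbished) → status is refurbished, stock = 0 → In. (stock=21, rating=1, status=new) → status is new, stock = 21 → Out. (stock=20, rating=3, status=used) → status is used, stock = 20 → Out.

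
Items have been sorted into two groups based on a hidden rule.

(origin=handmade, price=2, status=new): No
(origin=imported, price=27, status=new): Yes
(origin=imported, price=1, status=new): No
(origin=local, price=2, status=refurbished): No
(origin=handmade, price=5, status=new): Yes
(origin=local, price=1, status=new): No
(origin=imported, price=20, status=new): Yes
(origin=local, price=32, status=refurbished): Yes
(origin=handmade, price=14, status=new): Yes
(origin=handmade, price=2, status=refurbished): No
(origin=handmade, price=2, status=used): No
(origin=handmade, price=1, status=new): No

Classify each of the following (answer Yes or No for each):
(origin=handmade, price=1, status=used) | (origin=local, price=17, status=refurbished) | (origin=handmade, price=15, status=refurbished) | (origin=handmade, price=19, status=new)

No, Yes, Yes, Yes

The pattern is that an item is 'Yes' exactly when: price ≥ 5.
(origin=handmade, price=1, status=used): price = 1, does not fit → No. (origin=local, price=17, status=refurbished): price = 17, checks out → Yes. (origin=handmade, price=15, status=refurbished): price = 15, checks out → Yes. (origin=handmade, price=19, status=new): price = 19, checks out → Yes.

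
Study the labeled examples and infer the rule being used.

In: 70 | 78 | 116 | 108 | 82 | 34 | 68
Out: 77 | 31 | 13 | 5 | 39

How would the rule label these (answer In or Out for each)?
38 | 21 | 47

The distinguishing property — even — holds for all the 'In' cases and none of the 'Out' cases.
38: 38 is even, fits → In.
21: 21 is odd, does not fit → Out.
47: 47 is odd, does not fit → Out.

In, Out, Out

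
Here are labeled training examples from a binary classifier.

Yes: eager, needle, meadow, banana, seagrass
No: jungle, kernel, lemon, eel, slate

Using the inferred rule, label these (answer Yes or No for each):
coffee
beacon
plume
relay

The pattern is that an item is 'Yes' exactly when: has ≥ 3 vowels.
coffee: 3 vowels, matches → Yes. beacon: 3 vowels, matches → Yes. plume: 2 vowels, does not fit → No. relay: 2 vowels, does not fit → No.

Yes, Yes, No, No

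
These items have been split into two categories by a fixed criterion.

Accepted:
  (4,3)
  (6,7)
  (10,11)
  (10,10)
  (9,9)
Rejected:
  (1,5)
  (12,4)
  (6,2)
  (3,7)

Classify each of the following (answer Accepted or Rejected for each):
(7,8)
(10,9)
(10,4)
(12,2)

Accepted, Accepted, Rejected, Rejected

The classifier is using: |first − second| ≤ 1.
(7,8): Accepted (|7−8| = 1).
(10,9): Accepted (|10−9| = 1).
(10,4): Rejected (|10−4| = 6).
(12,2): Rejected (|12−2| = 10).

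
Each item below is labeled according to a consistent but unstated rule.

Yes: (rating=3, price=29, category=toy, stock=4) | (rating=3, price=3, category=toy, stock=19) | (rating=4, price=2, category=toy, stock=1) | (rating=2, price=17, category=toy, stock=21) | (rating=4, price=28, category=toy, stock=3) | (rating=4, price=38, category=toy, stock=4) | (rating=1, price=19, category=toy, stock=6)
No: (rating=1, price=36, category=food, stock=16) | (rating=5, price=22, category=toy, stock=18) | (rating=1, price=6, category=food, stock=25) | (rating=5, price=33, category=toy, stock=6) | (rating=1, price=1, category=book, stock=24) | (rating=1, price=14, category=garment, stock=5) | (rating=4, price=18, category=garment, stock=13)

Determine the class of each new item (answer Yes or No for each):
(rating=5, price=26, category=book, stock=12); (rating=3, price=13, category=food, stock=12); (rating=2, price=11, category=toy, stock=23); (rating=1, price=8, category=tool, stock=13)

The pattern is that an item is 'Yes' exactly when: category is toy AND rating ≤ 4.

No, No, Yes, No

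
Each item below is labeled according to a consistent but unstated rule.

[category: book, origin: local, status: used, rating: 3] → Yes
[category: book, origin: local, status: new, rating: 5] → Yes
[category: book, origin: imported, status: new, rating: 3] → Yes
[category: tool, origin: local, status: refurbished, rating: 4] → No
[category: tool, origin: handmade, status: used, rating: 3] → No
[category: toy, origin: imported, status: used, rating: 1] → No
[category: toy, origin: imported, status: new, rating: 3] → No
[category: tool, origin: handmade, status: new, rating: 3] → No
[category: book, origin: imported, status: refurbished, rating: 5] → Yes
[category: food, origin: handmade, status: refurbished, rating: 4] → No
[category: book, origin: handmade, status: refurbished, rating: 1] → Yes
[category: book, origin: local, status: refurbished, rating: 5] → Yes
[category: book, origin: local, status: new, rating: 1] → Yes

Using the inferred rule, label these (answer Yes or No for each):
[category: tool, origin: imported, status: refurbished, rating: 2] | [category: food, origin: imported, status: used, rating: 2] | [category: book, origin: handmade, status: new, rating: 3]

No, No, Yes

All 'Yes' examples share one property — category is book — and every 'No' example lacks it.
[category: tool, origin: imported, status: refurbished, rating: 2] → category is tool → No.
[category: food, origin: imported, status: used, rating: 2] → category is food → No.
[category: book, origin: handmade, status: new, rating: 3] → category is book → Yes.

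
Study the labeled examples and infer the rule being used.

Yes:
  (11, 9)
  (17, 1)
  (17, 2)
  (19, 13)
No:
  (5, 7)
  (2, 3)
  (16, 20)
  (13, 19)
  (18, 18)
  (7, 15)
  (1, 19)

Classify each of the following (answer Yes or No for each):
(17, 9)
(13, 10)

Yes, Yes

Looking at the examples, the only property every 'Yes' case has and every 'No' case lacks is: first > second.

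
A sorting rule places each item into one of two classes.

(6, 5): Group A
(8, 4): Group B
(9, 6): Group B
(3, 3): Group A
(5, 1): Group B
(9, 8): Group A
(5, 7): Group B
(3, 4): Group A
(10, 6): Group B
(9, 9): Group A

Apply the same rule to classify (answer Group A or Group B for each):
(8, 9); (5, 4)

Group A, Group A

A rule that fits every label: |first − second| ≤ 1 — true of each 'Group A' example, false of each 'Group B' one.
(8, 9) → |8−9| = 1 → Group A. (5, 4) → |5−4| = 1 → Group A.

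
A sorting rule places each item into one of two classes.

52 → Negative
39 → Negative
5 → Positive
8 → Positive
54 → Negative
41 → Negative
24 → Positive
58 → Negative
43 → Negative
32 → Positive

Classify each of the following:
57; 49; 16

Every 'Positive' example satisfies: at most 32. None of the 'Negative' examples do.
57: Negative (57 > 32).
49: Negative (49 > 32).
16: Positive (16 ≤ 32).

Negative, Negative, Positive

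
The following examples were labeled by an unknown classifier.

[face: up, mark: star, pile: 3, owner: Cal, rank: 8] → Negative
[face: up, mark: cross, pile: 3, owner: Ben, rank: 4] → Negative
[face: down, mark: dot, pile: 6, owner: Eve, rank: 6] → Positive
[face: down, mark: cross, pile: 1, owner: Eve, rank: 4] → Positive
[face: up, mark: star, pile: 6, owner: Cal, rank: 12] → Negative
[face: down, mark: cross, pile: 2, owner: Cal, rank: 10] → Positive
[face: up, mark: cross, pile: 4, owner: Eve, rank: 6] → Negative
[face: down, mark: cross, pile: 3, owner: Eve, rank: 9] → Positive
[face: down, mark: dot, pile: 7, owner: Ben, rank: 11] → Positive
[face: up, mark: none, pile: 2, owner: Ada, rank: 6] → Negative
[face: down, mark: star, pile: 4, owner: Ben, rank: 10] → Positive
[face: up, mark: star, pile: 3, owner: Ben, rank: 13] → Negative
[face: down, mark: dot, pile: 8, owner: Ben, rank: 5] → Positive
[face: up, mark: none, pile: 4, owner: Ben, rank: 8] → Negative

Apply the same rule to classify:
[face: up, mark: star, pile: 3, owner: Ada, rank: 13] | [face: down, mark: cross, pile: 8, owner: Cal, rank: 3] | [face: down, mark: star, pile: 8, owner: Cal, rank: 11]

Negative, Positive, Positive

The rule appears to be: face is down.
[face: up, mark: star, pile: 3, owner: Ada, rank: 13]: face is up, fails the rule → Negative. [face: down, mark: cross, pile: 8, owner: Cal, rank: 3]: face is down, checks out → Positive. [face: down, mark: star, pile: 8, owner: Cal, rank: 11]: face is down, checks out → Positive.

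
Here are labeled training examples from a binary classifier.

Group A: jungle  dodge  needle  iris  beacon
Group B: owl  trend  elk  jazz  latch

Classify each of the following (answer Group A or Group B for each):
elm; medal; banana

Group B, Group A, Group A

The classifier is using: has ≥ 2 vowels.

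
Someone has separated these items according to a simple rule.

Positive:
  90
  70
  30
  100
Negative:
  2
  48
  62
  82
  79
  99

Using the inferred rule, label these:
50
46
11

The pattern is that an item is 'Positive' exactly when: multiple of 5.
Positive: 50, since 50 = 5·10. Negative: 46, since 46 = 5·9 + 1. Negative: 11, since 11 = 5·2 + 1.

Positive, Negative, Negative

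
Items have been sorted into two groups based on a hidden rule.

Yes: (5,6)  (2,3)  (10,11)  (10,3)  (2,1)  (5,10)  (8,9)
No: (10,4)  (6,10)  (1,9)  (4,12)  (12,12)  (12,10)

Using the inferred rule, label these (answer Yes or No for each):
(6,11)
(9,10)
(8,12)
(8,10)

Checking candidate rules against both groups, what survives is: sum is odd.
(6,11): Yes (6+11 = 17).
(9,10): Yes (9+10 = 19).
(8,12): No (8+12 = 20).
(8,10): No (8+10 = 18).

Yes, Yes, No, No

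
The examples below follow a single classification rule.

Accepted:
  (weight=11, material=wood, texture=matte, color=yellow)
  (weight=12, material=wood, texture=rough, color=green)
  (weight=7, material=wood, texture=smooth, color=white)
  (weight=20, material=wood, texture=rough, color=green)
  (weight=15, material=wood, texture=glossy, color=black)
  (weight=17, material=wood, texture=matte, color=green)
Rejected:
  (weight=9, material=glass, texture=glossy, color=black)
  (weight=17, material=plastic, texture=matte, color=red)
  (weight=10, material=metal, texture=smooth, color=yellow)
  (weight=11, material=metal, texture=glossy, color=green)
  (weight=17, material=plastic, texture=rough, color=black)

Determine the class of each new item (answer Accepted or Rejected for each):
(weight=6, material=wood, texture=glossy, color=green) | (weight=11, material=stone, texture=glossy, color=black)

The classifier is using: material is wood.
(weight=6, material=wood, texture=glossy, color=green): material is wood, checks out → Accepted. (weight=11, material=stone, texture=glossy, color=black): material is stone, fails this test → Rejected.

Accepted, Rejected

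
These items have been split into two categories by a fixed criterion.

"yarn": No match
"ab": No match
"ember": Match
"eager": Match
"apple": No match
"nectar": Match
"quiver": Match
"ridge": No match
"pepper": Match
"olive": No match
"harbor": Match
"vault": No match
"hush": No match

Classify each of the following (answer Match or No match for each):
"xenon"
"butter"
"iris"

The distinguishing property — ends with 'r' — holds for all the 'Match' cases and none of the 'No match' cases.
"xenon" → ends with 'n' → No match.
"butter" → ends with 'r' → Match.
"iris" → ends with 's' → No match.

No match, Match, No match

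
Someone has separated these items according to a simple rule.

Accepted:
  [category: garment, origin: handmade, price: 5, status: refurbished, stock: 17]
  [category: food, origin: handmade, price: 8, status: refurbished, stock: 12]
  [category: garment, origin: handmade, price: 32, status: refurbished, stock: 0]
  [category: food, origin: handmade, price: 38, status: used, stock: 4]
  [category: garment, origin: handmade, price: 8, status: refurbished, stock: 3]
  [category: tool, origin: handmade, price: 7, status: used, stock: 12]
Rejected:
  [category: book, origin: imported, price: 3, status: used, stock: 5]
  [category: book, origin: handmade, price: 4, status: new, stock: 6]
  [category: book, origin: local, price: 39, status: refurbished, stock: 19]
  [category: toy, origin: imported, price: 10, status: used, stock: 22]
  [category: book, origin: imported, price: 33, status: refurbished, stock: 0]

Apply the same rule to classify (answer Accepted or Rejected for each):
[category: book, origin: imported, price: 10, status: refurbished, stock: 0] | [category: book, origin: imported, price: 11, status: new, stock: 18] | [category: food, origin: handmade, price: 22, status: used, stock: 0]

The pattern is that an item is 'Accepted' exactly when: origin is handmade AND price ≥ 5.
Rejected: [category: book, origin: imported, price: 10, status: refurbished, stock: 0], since origin is imported, price = 10.
Rejected: [category: book, origin: imported, price: 11, status: new, stock: 18], since origin is imported, price = 11.
Accepted: [category: food, origin: handmade, price: 22, status: used, stock: 0], since origin is handmade, price = 22.

Rejected, Rejected, Accepted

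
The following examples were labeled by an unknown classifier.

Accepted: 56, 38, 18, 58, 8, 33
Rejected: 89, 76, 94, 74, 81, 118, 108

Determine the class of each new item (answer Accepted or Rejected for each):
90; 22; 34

Rejected, Accepted, Accepted

Every 'Accepted' example satisfies: at most 58. None of the 'Rejected' examples do.
90 — 90 > 58, hence Rejected.
22 — 22 ≤ 58, hence Accepted.
34 — 34 ≤ 58, hence Accepted.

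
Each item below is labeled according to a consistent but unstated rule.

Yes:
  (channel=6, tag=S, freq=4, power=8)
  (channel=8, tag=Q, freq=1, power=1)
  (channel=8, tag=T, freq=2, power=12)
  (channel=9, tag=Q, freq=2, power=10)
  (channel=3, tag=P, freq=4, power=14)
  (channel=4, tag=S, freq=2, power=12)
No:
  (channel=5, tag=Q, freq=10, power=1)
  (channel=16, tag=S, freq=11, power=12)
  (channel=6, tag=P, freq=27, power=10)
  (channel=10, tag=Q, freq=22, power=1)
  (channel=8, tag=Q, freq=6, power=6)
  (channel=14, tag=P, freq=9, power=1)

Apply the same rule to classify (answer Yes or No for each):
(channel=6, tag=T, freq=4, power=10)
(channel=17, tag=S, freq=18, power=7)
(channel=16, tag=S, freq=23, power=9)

Yes, No, No

The classifier is using: freq ≤ 4.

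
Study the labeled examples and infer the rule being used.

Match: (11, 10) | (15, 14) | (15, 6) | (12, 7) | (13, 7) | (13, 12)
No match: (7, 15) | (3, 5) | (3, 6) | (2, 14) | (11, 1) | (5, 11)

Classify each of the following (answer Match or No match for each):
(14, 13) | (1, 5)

Match, No match

The common property of the 'Match' items is: first > second AND sum ≥ 16. No 'No match' item has it.
(14, 13): 14 > 13, 14+13 = 27 — has this property, so Match.
(1, 5): 1 < 5, 1+5 = 6 — doesn't qualify, so No match.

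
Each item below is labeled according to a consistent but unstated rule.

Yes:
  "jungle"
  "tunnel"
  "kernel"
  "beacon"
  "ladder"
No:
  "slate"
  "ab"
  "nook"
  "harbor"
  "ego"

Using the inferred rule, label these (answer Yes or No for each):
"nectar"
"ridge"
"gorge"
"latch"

The classifier is using: even length AND contains 'e'.

Yes, No, No, No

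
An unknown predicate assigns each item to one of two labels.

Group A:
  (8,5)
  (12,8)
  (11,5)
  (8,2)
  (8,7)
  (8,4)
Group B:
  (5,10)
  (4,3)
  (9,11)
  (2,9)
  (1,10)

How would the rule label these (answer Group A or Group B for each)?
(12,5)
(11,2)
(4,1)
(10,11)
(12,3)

Group A, Group A, Group B, Group B, Group A

All 'Group A' examples share one property — first > second AND sum ≥ 10 — and every 'Group B' example lacks it.
(12,5): Group A (12 > 5, 12+5 = 17).
(11,2): Group A (11 > 2, 11+2 = 13).
(4,1): Group B (4 > 1, 4+1 = 5).
(10,11): Group B (10 < 11, 10+11 = 21).
(12,3): Group A (12 > 3, 12+3 = 15).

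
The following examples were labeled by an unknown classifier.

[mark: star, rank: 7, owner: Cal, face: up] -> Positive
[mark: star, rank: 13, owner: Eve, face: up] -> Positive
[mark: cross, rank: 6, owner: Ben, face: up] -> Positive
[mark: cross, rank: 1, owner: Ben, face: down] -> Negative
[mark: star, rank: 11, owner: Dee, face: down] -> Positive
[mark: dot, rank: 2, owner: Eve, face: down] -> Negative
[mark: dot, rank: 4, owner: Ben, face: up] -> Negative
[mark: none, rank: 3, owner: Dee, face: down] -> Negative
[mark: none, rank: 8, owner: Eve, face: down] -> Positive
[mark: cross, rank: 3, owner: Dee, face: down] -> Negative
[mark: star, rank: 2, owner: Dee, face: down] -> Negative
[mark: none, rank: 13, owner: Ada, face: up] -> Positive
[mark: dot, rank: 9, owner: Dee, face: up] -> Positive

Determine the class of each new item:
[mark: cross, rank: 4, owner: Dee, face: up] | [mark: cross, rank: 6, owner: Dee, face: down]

The pattern is that an item is 'Positive' exactly when: rank ≥ 6.

Negative, Positive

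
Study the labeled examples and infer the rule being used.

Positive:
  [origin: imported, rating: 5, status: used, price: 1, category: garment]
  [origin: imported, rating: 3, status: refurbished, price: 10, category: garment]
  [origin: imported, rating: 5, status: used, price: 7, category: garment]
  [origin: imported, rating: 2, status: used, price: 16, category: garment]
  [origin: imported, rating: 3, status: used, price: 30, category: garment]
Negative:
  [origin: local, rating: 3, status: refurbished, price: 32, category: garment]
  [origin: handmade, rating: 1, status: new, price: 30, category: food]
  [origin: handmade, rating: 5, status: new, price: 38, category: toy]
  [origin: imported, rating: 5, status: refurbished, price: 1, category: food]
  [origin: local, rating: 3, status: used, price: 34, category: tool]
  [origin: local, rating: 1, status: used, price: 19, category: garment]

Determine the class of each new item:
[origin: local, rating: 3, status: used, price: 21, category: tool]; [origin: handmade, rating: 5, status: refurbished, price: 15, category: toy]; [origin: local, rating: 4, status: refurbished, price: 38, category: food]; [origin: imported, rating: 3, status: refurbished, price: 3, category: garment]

Negative, Negative, Negative, Positive

'Positive' ⟺ category is garment AND origin is imported.
[origin: local, rating: 3, status: used, price: 21, category: tool]: category is tool, origin is local, does not fit → Negative.
[origin: handmade, rating: 5, status: refurbished, price: 15, category: toy]: category is toy, origin is handmade, does not fit → Negative.
[origin: local, rating: 4, status: refurbished, price: 38, category: food]: category is food, origin is local, does not fit → Negative.
[origin: imported, rating: 3, status: refurbished, price: 3, category: garment]: category is garment, origin is imported, meets the rule → Positive.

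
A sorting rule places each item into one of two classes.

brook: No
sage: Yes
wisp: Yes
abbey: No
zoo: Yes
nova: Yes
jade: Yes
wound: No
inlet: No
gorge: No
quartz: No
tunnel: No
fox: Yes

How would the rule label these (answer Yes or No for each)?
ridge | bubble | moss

No, No, Yes

The distinguishing property — length ≤ 4 — holds for all the 'Yes' cases and none of the 'No' cases.
ridge: No (length 5). bubble: No (length 6). moss: Yes (length 4).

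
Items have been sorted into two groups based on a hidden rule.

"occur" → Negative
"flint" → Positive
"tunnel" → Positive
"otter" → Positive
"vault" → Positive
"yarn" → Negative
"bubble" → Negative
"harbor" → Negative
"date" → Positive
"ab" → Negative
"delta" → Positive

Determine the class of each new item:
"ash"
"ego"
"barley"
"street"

Comparing the two groups points to one rule — contains 't'.

Negative, Negative, Negative, Positive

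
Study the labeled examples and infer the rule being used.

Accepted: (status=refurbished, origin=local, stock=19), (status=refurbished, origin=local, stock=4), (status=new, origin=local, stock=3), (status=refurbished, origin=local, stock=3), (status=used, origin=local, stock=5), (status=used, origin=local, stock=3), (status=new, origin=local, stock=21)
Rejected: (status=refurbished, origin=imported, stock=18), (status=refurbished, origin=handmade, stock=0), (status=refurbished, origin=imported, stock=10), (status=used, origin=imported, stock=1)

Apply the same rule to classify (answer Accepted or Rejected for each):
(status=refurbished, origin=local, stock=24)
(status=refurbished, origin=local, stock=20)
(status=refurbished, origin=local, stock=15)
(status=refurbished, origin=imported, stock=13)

Accepted, Accepted, Accepted, Rejected

The common property of the 'Accepted' items is: origin is local. No 'Rejected' item has it.
Accepted: (status=refurbished, origin=local, stock=24), since origin is local.
Accepted: (status=refurbished, origin=local, stock=20), since origin is local.
Accepted: (status=refurbished, origin=local, stock=15), since origin is local.
Rejected: (status=refurbished, origin=imported, stock=13), since origin is imported.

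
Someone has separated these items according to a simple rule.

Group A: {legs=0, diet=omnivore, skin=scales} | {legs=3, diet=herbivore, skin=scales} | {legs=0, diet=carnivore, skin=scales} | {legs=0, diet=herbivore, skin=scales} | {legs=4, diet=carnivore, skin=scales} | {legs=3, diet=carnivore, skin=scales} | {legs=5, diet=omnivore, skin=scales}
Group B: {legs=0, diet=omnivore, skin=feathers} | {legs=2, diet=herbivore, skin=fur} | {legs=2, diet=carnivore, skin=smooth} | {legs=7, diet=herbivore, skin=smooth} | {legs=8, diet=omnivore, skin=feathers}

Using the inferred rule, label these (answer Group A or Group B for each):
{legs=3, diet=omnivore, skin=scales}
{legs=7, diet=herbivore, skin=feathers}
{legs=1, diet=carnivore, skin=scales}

Group A, Group B, Group A

Every 'Group A' example satisfies: skin is scales. None of the 'Group B' examples do.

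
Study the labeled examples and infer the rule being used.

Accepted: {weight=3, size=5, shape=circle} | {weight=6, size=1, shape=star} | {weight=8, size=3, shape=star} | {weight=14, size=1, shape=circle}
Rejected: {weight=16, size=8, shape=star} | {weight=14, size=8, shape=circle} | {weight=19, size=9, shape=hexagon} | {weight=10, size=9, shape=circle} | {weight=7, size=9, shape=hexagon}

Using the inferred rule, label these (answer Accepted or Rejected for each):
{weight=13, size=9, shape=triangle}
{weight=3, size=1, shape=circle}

One predicate separates the groups cleanly: size ≤ 5.
{weight=13, size=9, shape=triangle}: Rejected (size = 9).
{weight=3, size=1, shape=circle}: Accepted (size = 1).

Rejected, Accepted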